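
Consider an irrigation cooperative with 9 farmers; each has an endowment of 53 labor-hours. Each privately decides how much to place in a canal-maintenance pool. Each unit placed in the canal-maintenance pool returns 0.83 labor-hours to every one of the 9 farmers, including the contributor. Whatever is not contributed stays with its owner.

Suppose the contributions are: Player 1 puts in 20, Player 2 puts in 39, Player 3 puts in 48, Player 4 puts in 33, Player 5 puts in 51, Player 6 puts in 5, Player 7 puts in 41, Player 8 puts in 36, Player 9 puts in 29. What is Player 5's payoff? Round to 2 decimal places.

Total contributed: 20 + 39 + 48 + 33 + 51 + 5 + 41 + 36 + 29 = 302.
Each receives 0.83 × 302 = 250.66 from the canal-maintenance pool.
Player 5 keeps 53 − 51 = 2, so Player 5's payoff is 2 + 250.66 = 252.66.

252.66 labor-hours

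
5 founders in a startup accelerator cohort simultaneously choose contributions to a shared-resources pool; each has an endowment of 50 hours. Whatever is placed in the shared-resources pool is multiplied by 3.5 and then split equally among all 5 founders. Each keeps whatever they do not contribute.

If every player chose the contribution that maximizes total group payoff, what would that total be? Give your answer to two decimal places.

875.00 hours

Each contributed unit returns 3.500 to the group as a whole (0.7000 to each of 5 players), which exceeds 1, so the social optimum is full contribution: group total = 3.500 × 250 = 875.00.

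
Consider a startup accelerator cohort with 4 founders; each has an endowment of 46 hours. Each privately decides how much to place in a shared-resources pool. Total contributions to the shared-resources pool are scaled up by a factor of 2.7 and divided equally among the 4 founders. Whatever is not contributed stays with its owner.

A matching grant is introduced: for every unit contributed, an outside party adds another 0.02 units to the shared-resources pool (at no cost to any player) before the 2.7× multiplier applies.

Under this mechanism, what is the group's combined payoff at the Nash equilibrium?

184.00 hours

The effective private return is 2.7 × 1.02 / 4 = 0.6885, which is still under 1, so the mechanism doesn't change anyone's dominant strategy: zero contribution.
At the Nash equilibrium no one contributes; group total payoff = 4 × 46 = 184.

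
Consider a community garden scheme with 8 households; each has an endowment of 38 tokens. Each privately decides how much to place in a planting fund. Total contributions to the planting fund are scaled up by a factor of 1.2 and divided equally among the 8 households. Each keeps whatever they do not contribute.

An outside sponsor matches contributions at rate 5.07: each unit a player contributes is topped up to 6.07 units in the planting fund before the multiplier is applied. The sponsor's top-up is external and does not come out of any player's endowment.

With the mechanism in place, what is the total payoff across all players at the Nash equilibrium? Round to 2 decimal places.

Even with the mechanism, each unit contributed returns only 1.2 × 6.07 / 8 = 0.9105 per unit of net cost, so contributing nothing is still dominant.
Everyone keeps their endowment and the group total is 8 × 38 = 304.

304.00 tokens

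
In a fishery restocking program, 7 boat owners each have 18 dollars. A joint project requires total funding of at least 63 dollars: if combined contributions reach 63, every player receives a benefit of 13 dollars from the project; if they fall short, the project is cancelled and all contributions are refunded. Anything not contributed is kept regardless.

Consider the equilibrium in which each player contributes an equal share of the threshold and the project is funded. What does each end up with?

22 dollars

Equal share of the threshold: 63/7 = 9.
At this profile no one gains by cutting their contribution: any cut drops the total below 63, the project is cancelled, contributions are refunded, and the deviator ends with 18, which is less than 18 − 9 + 13 = 22. Contributing more than 9 just wastes the excess. So contributing exactly 9 is a best response.
Each player's payoff: 18 − 9 + 13 = 22.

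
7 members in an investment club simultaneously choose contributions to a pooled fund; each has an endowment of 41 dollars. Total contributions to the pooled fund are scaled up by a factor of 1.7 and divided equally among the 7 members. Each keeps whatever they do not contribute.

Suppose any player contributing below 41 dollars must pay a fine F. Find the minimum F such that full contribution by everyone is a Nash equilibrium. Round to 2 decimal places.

Given the others contribute fully, the best deviation is to contribute 0 (any partial contribution still incurs the fine and gives up units whose private return 0.2429 is below 1).
Deviating from 41 to 0 saves 41 dollars but forfeits the deviator's share of the drop in the pooled fund: 1.7/7 × 41 = 9.96.
So the deviation gain is 41 − 9.96 = 31.04, and the fine must be at least 31.04 dollars to wipe it out.

31.04 dollars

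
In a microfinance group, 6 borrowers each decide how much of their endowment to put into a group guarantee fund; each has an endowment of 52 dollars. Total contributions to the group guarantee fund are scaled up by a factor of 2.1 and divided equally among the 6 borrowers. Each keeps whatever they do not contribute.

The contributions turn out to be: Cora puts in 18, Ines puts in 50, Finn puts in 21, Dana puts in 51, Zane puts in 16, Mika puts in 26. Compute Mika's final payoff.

Total contributed: 18 + 50 + 21 + 51 + 16 + 26 = 182.
Each receives 2.1 × 182 / 6 = 63.70 from the group guarantee fund.
Mika keeps 52 − 26 = 26, so Mika's payoff is 26 + 63.70 = 89.70.

89.70 dollars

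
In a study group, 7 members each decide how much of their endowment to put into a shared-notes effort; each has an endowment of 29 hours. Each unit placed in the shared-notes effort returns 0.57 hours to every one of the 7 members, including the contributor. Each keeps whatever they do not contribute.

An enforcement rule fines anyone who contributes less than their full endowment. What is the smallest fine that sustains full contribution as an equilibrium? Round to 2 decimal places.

12.47 hours

Given the others contribute fully, the best deviation is to contribute 0 (any partial contribution still incurs the fine and gives up units whose private return 0.57 is below 1).
Deviating from 29 to 0 saves 29 hours but forfeits the deviator's share of the drop in the shared-notes effort: 0.57 × 29 = 16.53.
So the deviation gain is 29 − 16.53 = 12.47, and the fine must be at least 12.47 hours to wipe it out.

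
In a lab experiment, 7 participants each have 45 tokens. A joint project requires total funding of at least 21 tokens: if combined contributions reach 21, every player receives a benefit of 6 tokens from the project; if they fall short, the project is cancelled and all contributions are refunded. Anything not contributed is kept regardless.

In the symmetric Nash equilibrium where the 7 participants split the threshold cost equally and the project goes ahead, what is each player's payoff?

48 tokens

Equal share of the threshold: 21/7 = 3.
At this profile no one gains by cutting their contribution: any cut drops the total below 21, the project is cancelled, contributions are refunded, and the deviator ends with 45, which is less than 45 − 3 + 6 = 48. Contributing more than 3 just wastes the excess. So contributing exactly 3 is a best response.
Each player's payoff: 45 − 3 + 6 = 48.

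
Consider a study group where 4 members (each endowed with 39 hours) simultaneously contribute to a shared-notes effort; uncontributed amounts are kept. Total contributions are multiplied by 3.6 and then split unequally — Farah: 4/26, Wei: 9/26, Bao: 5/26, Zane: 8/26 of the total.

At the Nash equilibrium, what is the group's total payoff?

358.80 hours

Player j's private return per contributed unit is 3.6 × (j's share). Contributing is weakly dominant for j when that share is at least 1/3.6 = 0.2778, and contributing 0 is dominant otherwise.
Wei and Zane are above the threshold, contributing 39 each; the remaining 2 contribute 0. Total contributed: 78.
The shared-notes effort pays out 3.6 × 78 = 280.80 in total (split across the unequal shares, but the aggregate is all that matters for the group sum).
The 2 free-riders keep 39 each, adding 78. Group total = 78 + 280.80 = 358.80.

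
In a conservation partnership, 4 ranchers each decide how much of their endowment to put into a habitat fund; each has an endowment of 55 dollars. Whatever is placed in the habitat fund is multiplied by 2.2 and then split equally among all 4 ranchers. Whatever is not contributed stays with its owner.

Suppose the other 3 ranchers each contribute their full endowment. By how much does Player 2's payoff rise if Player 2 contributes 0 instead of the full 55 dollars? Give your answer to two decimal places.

Switching from a contribution of 55 to 0 lets Player 2 keep an extra 55 dollars, but lowers the habitat fund by 55, which costs Player 2 their own share of that drop: 2.2/4 × 55 = 30.25.
Net gain = 55 − 30.25 = 24.75. The private return per contributed unit (0.5500) is below 1, so free-riding is indeed the best response regardless of what the others do.

24.75 dollars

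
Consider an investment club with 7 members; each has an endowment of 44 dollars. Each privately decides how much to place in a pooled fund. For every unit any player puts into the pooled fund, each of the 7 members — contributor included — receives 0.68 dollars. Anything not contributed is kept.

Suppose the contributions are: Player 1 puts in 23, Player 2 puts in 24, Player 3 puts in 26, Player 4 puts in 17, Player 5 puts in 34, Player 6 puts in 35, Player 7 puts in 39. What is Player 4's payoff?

Total contributed: 23 + 24 + 26 + 17 + 34 + 35 + 39 = 198.
Each receives 0.68 × 198 = 134.64 from the pooled fund.
Player 4 keeps 44 − 17 = 27, so Player 4's payoff is 27 + 134.64 = 161.64.

161.64 dollars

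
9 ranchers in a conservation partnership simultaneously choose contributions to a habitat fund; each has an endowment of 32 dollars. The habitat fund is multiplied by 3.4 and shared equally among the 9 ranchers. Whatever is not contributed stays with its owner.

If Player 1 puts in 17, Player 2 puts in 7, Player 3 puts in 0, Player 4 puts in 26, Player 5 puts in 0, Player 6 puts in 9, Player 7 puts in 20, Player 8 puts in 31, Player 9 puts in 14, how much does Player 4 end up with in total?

Total contributed: 17 + 7 + 0 + 26 + 0 + 9 + 20 + 31 + 14 = 124.
Each receives 3.4 × 124 / 9 = 46.84 from the habitat fund.
Player 4 keeps 32 − 26 = 6, so Player 4's payoff is 6 + 46.84 = 52.84.

52.84 dollars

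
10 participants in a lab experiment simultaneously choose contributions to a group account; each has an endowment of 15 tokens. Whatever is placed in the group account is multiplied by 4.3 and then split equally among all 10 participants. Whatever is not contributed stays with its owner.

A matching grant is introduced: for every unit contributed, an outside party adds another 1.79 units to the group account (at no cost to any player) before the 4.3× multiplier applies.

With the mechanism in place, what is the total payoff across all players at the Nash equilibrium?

1799.55 tokens

Under the mechanism each unit contributed yields 4.3 × 2.79 / 10 = 1.1997 back to its contributor per unit of net cost, which exceeds 1, making full contribution the dominant choice for everyone.
At the Nash equilibrium everyone contributes 15. Group total payoff = 4.3 × 2.79 × 150 = 1799.55.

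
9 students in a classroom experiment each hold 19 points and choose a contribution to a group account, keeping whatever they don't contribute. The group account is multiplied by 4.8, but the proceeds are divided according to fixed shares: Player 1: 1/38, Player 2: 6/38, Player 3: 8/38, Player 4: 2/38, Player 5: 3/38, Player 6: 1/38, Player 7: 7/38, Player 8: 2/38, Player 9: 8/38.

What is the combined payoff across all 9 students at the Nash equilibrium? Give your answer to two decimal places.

315.40 points

Player j's private return per contributed unit is 4.8 × (j's share). Contributing is weakly dominant for j when that share is at least 1/4.8 = 0.2083, and contributing 0 is dominant otherwise.
The shares above 0.2083 belong to Player 3 and Player 9, contributing 19 each; the remaining 7 contribute 0. Total contributed: 38.
The group account pays out 4.8 × 38 = 182.40 in total (split across the unequal shares, but the aggregate is all that matters for the group sum).
The 7 free-riders keep 19 each, adding 133. Group total = 133 + 182.40 = 315.40.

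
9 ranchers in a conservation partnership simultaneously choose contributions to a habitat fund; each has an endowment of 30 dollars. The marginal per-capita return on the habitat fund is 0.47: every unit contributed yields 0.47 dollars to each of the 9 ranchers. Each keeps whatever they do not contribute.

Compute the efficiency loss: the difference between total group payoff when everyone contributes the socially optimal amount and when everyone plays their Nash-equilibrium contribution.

The private return per contributed unit is 0.47 < 1, so contributing 0 is dominant for every player. At the Nash equilibrium everyone keeps their 30, and the group total is 9 × 30 = 270.
Each contributed unit returns 4.230 to the group as a whole (0.47 to each of 9 players), which exceeds 1, so the social optimum is full contribution: group total = 4.230 × 270 = 1142.10.
Efficiency loss = 1142.10 − 270 = 872.10.

872.10 dollars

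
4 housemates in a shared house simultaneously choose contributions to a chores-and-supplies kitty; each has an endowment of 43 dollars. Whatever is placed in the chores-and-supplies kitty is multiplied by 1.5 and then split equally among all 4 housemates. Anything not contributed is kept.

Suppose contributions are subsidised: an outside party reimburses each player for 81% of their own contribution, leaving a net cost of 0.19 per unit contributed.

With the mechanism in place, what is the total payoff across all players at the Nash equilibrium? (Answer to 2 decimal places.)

With the mechanism, a contributed unit returns (1.5/4) / 0.19 = 1.9737 per unit of net cost to the contributor — now above 1 — so contributing fully is weakly dominant for every player.
At the Nash equilibrium everyone contributes 43. Group total payoff = 4 × (43 × 0.81 + 1.5 × 43) = 397.32.

397.32 dollars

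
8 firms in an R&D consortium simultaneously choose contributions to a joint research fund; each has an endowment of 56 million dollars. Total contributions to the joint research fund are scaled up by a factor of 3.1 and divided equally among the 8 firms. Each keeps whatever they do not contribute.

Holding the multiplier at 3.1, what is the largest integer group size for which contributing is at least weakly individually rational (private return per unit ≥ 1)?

3

Private return per unit is 3.1/(group size), which is ≥ 1 whenever the group size is ≤ 3.1.
The largest such integer is 3.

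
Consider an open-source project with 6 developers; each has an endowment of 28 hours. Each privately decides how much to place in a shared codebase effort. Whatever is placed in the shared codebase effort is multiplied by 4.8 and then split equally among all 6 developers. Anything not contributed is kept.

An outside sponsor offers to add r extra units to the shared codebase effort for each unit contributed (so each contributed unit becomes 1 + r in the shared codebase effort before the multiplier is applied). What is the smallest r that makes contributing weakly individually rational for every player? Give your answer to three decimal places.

With matching at rate r, one contributed unit becomes (1 + r) in the shared codebase effort and returns 4.8 × (1 + r) / 6 to the contributor.
Setting this equal to 1: 1 + r = 6/4.8 = 1.2500.
So the minimum matching rate is r = 1.2500 − 1 = 0.250.

0.250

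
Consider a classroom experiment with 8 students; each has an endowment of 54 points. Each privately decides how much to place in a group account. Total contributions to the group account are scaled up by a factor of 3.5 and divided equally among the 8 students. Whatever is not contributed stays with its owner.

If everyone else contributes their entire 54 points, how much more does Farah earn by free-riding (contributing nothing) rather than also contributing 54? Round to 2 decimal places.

Switching from a contribution of 54 to 0 lets Farah keep an extra 54 points, but lowers the group account by 54, which costs Farah their own share of that drop: 3.5/8 × 54 = 23.62.
Net gain = 54 − 23.62 = 30.38. The private return per contributed unit (0.4375) is below 1, so free-riding is indeed the best response regardless of what the others do.

30.38 points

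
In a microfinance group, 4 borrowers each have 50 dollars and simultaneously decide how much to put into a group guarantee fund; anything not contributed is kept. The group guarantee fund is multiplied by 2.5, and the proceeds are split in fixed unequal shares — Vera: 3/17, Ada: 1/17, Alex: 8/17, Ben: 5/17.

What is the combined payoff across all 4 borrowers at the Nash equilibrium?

Each unit j contributes comes back to j as 2.5 × (j's share), so j prefers to contribute only if that share exceeds 1/2.5 = 0.4000; otherwise keeping the unit dominates.
Alex alone (share 8/17) is above the threshold, contributing 50; the remaining 3 contribute 0. Total contributed: 50.
The group guarantee fund pays out 2.5 × 50 = 125.00 in total (split across the unequal shares, but the aggregate is all that matters for the group sum).
The 3 free-riders keep 50 each, adding 150. Group total = 150 + 125.00 = 275.00.

275.00 dollars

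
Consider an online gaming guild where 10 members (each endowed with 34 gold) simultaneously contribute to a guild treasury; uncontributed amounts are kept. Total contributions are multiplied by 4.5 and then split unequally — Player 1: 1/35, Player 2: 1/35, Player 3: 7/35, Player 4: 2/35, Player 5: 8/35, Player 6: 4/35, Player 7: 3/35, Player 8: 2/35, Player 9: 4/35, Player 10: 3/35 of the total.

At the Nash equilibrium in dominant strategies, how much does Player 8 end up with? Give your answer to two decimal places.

Each unit j contributes comes back to j as 4.5 × (j's share), so j prefers to contribute only if that share exceeds 1/4.5 = 0.2222; otherwise keeping the unit dominates.
The only share above 0.2222 is Player 5's 8/35, contributing 34; the remaining 9 contribute 0. Total contributed: 34.
Player 8 keeps 34 and receives 4.5 × 34 × 2/35 = 8.74 from the guild treasury, for a payoff of 42.74.

42.74 gold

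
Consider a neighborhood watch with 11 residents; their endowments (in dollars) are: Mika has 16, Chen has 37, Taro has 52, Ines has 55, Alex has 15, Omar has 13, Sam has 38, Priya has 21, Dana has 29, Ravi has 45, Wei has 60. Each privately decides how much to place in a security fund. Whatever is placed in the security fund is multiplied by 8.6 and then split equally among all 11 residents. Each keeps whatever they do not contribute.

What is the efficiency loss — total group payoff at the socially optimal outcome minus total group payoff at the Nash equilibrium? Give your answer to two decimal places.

The private return per contributed unit is 8.6/11 = 0.7818 < 1 for every player regardless of endowment, so the Nash equilibrium is zero contribution and the group total is Σ E_j = 16 + 37 + 52 + 55 + 15 + 13 + 38 + 21 + 29 + 45 + 60 = 381.
Each contributed unit returns 8.600 to the group, so the social optimum is full contribution by everyone: group total = 8.600 × 381 = 3276.60.
Efficiency loss = (8.600 − 1) × 381 = 2895.60.

2895.60 dollars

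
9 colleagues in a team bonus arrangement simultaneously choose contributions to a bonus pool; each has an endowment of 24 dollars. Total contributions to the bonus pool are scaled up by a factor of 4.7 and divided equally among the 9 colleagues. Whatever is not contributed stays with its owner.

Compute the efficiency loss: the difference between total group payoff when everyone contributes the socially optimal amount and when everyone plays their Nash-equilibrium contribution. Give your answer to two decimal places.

Each contributed unit returns 4.7/9 = 0.5222 to its contributor — below 1 — so contributing 0 is dominant for every player. At the Nash equilibrium everyone keeps their 24, and the group total is 9 × 24 = 216.
Each contributed unit returns 4.700 to the group as a whole (0.5222 to each of 9 players), which exceeds 1, so the social optimum is full contribution: group total = 4.700 × 216 = 1015.20.
Efficiency loss = 1015.20 − 216 = 799.20.

799.20 dollars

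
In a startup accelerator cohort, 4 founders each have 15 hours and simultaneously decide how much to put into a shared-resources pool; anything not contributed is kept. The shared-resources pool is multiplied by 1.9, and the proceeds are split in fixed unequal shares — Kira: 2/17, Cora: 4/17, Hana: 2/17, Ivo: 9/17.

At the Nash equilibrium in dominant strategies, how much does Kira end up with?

A player with share s gets back 1.9·s per unit contributed, so full contribution is dominant for anyone with s > 1/1.9 = 0.5263 and zero contribution is dominant for anyone below.
Ivo alone (share 9/17) is above the threshold, contributing 15; the remaining 3 contribute 0. Total contributed: 15.
Kira keeps 15 and receives 1.9 × 15 × 2/17 = 3.35 from the shared-resources pool, for a payoff of 18.35.

18.35 hours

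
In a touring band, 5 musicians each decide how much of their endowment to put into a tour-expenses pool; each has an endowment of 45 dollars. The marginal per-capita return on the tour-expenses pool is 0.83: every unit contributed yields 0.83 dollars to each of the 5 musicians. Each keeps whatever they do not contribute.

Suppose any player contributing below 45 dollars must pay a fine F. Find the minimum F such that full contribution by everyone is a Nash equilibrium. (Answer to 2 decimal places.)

Given the others contribute fully, the best deviation is to contribute 0 (any partial contribution still incurs the fine and gives up units whose private return 0.83 is below 1).
Deviating from 45 to 0 saves 45 dollars but forfeits the deviator's share of the drop in the tour-expenses pool: 0.83 × 45 = 37.35.
So the deviation gain is 45 − 37.35 = 7.65, and the fine must be at least 7.65 dollars to wipe it out.

7.65 dollars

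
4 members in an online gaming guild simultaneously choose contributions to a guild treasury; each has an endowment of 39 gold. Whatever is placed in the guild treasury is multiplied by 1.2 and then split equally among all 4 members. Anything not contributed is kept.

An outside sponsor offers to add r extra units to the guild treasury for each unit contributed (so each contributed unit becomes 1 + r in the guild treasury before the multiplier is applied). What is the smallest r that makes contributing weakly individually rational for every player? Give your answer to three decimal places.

With matching at rate r, one contributed unit becomes (1 + r) in the guild treasury and returns 1.2 × (1 + r) / 4 to the contributor.
Setting this equal to 1: 1 + r = 4/1.2 = 3.3333.
So the minimum matching rate is r = 3.3333 − 1 = 2.333.

2.333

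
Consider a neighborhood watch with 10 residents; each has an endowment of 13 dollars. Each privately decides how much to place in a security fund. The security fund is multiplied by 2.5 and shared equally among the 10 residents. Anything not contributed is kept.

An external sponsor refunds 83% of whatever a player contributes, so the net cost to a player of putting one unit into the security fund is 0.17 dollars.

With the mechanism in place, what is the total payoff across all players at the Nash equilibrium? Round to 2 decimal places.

Under the mechanism each unit contributed yields (2.5/10) / 0.17 = 1.4706 back to its contributor per unit of net cost, which exceeds 1, making full contribution the dominant choice for everyone.
At the Nash equilibrium everyone contributes 13. Group total payoff = 10 × (13 × 0.83 + 2.5 × 13) = 432.90.

432.90 dollars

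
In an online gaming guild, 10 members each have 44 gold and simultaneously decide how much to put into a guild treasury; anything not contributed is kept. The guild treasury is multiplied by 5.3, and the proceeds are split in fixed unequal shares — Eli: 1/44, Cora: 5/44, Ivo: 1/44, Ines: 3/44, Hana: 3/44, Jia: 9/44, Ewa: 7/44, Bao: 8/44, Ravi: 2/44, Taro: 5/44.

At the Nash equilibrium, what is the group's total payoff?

For player j, contributing a unit is worthwhile iff 5.3 × (j's share) ≥ 1, i.e. iff j's share is at least 0.1887.
Jia alone (share 9/44) is above the threshold, contributing 44; the remaining 9 contribute 0. Total contributed: 44.
The guild treasury pays out 5.3 × 44 = 233.20 in total (split across the unequal shares, but the aggregate is all that matters for the group sum).
The 9 free-riders keep 44 each, adding 396. Group total = 396 + 233.20 = 629.20.

629.20 gold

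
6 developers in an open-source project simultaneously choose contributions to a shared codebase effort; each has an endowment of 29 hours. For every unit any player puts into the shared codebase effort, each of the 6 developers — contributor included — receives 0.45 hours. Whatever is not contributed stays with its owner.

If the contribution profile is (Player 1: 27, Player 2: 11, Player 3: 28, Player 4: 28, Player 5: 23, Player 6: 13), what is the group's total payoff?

Total contributed: 27 + 11 + 28 + 28 + 23 + 13 = 130; total kept: 6 × 29 − 130 = 44.
The shared codebase effort pays out 0.45 × 6 × 130 = 351.00 in aggregate.
Group total = 44 + 351.00 = 395.00.

395.00 hours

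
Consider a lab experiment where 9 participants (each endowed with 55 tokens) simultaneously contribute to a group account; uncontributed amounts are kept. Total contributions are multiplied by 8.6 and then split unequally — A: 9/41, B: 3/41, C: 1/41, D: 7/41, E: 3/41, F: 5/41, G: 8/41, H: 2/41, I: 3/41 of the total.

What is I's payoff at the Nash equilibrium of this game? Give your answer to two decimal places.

193.44 tokens

Each unit j contributes comes back to j as 8.6 × (j's share), so j prefers to contribute only if that share exceeds 1/8.6 = 0.1163; otherwise keeping the unit dominates.
A, D, F and G are above the threshold, contributing 55 each; the remaining 5 contribute 0. Total contributed: 220.
I keeps 55 and receives 8.6 × 220 × 3/41 = 138.44 from the group account, for a payoff of 193.44.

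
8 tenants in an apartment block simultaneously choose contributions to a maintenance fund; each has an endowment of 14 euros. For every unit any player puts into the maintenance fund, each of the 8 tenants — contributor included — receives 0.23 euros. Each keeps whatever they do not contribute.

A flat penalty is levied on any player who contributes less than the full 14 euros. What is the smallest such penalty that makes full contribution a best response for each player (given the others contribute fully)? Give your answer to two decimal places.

Given the others contribute fully, the best deviation is to contribute 0 (any partial contribution still incurs the fine and gives up units whose private return 0.23 is below 1).
Deviating from 14 to 0 saves 14 euros but forfeits the deviator's share of the drop in the maintenance fund: 0.23 × 14 = 3.22.
So the deviation gain is 14 − 3.22 = 10.78, and the fine must be at least 10.78 euros to wipe it out.

10.78 euros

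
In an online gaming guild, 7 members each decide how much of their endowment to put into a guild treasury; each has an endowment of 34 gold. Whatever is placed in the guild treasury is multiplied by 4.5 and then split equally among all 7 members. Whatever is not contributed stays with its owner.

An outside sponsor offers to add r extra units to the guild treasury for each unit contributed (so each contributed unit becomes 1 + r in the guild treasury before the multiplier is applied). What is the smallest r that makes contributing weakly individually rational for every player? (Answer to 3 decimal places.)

With matching at rate r, one contributed unit becomes (1 + r) in the guild treasury and returns 4.5 × (1 + r) / 7 to the contributor.
Setting this equal to 1: 1 + r = 7/4.5 = 1.5556.
So the minimum matching rate is r = 1.5556 − 1 = 0.556.

0.556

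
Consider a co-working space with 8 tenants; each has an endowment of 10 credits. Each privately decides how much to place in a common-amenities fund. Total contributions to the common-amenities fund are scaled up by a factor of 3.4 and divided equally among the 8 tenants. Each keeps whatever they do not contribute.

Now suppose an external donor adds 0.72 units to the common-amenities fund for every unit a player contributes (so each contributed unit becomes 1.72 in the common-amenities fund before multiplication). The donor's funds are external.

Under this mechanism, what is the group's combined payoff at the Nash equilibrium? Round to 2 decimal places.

The effective private return is 3.4 × 1.72 / 8 = 0.7310, which is still under 1, so the mechanism doesn't change anyone's dominant strategy: zero contribution.
Everyone keeps their endowment and the group total is 8 × 10 = 80.

80.00 credits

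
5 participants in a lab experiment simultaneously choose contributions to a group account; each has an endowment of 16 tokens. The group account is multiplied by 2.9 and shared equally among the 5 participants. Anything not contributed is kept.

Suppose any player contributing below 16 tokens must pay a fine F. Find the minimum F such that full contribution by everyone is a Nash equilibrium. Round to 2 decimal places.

6.72 tokens

Given the others contribute fully, the best deviation is to contribute 0 (any partial contribution still incurs the fine and gives up units whose private return 0.5800 is below 1).
Deviating from 16 to 0 saves 16 tokens but forfeits the deviator's share of the drop in the group account: 2.9/5 × 16 = 9.28.
So the deviation gain is 16 − 9.28 = 6.72, and the fine must be at least 6.72 tokens to wipe it out.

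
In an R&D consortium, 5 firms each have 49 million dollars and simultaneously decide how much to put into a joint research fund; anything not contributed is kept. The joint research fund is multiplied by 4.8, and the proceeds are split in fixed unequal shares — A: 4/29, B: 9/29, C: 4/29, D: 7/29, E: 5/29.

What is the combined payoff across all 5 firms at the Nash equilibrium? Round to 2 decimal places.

617.40 million dollars

For player j, contributing a unit is worthwhile iff 4.8 × (j's share) ≥ 1, i.e. iff j's share is at least 0.2083.
B and D are above the threshold, contributing 49 each; the remaining 3 contribute 0. Total contributed: 98.
The joint research fund pays out 4.8 × 98 = 470.40 in total (split across the unequal shares, but the aggregate is all that matters for the group sum).
The 3 free-riders keep 49 each, adding 147. Group total = 147 + 470.40 = 617.40.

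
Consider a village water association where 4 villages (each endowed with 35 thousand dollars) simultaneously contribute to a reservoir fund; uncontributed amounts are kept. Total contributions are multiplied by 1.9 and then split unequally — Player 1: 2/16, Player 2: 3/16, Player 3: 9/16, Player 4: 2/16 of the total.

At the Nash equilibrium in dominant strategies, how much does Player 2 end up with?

Each unit j contributes comes back to j as 1.9 × (j's share), so j prefers to contribute only if that share exceeds 1/1.9 = 0.5263; otherwise keeping the unit dominates.
Only Player 3 (9/16) clears that bar, contributing 35; the remaining 3 contribute 0. Total contributed: 35.
Player 2 keeps 35 and receives 1.9 × 35 × 3/16 = 12.47 from the reservoir fund, for a payoff of 47.47.

47.47 thousand dollars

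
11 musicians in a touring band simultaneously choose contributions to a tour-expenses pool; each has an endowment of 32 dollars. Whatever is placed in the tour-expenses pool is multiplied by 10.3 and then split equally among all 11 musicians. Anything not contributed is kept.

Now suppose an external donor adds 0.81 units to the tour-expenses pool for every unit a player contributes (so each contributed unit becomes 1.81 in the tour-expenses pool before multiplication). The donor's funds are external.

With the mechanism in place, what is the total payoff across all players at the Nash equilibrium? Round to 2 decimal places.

The effective private return per unit is now 10.3 × 1.81 / 11 = 1.6948 > 1, so every player's dominant strategy flips to full contribution.
At the Nash equilibrium everyone contributes 32. Group total payoff = 10.3 × 1.81 × 352 = 6562.34.

6562.34 dollars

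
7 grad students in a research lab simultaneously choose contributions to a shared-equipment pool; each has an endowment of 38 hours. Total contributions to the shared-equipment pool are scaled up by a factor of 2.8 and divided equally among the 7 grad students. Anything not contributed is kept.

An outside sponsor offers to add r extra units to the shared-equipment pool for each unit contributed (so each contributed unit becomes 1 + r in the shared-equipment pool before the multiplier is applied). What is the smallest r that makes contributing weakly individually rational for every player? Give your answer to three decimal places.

1.500

With matching at rate r, one contributed unit becomes (1 + r) in the shared-equipment pool and returns 2.8 × (1 + r) / 7 to the contributor.
Setting this equal to 1: 1 + r = 7/2.8 = 2.5000.
So the minimum matching rate is r = 2.5000 − 1 = 1.500.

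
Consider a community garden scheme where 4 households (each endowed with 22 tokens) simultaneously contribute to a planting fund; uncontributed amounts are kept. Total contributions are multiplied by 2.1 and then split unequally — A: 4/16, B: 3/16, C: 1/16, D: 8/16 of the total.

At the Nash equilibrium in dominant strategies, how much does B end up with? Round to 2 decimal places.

A player with share s gets back 2.1·s per unit contributed, so full contribution is dominant for anyone with s > 1/2.1 = 0.4762 and zero contribution is dominant for anyone below.
D alone (share 8/16) is above the threshold, contributing 22; the remaining 3 contribute 0. Total contributed: 22.
B keeps 22 and receives 2.1 × 22 × 3/16 = 8.66 from the planting fund, for a payoff of 30.66.

30.66 tokens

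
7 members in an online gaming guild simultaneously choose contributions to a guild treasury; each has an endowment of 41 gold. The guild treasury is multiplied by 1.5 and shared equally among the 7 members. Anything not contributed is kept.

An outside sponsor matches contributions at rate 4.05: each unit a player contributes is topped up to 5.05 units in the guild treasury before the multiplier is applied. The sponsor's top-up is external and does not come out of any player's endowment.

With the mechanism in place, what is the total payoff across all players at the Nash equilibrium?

Under the mechanism each unit contributed yields 1.5 × 5.05 / 7 = 1.0821 back to its contributor per unit of net cost, which exceeds 1, making full contribution the dominant choice for everyone.
At the Nash equilibrium everyone contributes 41. Group total payoff = 1.5 × 5.05 × 287 = 2174.03.

2174.03 gold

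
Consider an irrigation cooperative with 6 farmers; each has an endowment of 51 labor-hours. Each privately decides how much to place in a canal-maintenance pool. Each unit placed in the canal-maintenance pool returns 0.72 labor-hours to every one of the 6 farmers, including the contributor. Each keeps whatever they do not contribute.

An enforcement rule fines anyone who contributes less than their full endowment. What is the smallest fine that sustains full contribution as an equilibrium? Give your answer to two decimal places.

14.28 labor-hours

Given the others contribute fully, the best deviation is to contribute 0 (any partial contribution still incurs the fine and gives up units whose private return 0.72 is below 1).
Deviating from 51 to 0 saves 51 labor-hours but forfeits the deviator's share of the drop in the canal-maintenance pool: 0.72 × 51 = 36.72.
So the deviation gain is 51 − 36.72 = 14.28, and the fine must be at least 14.28 labor-hours to wipe it out.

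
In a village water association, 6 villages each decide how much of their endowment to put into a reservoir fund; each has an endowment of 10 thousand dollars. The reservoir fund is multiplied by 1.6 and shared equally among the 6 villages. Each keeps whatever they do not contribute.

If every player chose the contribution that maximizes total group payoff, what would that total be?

Each contributed unit returns 1.600 to the group as a whole (0.2667 to each of 6 players), which exceeds 1, so the social optimum is full contribution: group total = 1.600 × 60 = 96.00.

96.00 thousand dollars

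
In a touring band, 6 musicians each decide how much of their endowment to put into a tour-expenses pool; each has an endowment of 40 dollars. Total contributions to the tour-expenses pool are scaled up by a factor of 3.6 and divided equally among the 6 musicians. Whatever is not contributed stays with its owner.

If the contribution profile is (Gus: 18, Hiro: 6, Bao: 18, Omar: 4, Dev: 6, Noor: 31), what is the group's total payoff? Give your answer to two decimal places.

455.80 dollars

Total contributed: 18 + 6 + 18 + 4 + 6 + 31 = 83; total kept: 6 × 40 − 83 = 157.
The tour-expenses pool pays out 3.6 × 83 = 298.80 in aggregate.
Group total = 157 + 298.80 = 455.80.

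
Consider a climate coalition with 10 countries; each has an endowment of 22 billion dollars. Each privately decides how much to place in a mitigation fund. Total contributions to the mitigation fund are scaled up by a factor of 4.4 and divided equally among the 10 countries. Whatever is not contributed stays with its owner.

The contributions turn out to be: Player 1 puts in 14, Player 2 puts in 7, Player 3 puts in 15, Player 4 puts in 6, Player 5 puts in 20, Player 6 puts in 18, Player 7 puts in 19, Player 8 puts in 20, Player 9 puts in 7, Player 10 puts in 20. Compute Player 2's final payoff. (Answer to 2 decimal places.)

Total contributed: 14 + 7 + 15 + 6 + 20 + 18 + 19 + 20 + 7 + 20 = 146.
Each receives 4.4 × 146 / 10 = 64.24 from the mitigation fund.
Player 2 keeps 22 − 7 = 15, so Player 2's payoff is 15 + 64.24 = 79.24.

79.24 billion dollars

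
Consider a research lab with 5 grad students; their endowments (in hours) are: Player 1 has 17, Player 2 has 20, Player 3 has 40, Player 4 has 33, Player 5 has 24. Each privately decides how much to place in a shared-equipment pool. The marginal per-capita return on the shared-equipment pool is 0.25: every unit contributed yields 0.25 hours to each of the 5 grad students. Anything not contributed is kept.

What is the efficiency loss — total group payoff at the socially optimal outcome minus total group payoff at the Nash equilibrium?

The private return per contributed unit is 0.25 < 1 for everyone, so the Nash equilibrium is zero contribution and the group total is Σ E_j = 17 + 20 + 40 + 33 + 24 = 134.
Each contributed unit returns 1.250 to the group, so the social optimum is full contribution by everyone: group total = 1.250 × 134 = 167.50.
Efficiency loss = (1.250 − 1) × 134 = 33.50.

33.50 hours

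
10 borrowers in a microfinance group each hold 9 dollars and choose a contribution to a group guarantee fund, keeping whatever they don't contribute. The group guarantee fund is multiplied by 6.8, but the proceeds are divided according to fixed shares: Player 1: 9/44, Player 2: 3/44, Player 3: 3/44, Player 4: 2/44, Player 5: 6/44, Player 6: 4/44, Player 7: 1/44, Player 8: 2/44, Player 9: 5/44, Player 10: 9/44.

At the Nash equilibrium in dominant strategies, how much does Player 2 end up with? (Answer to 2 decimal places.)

A player with share s gets back 6.8·s per unit contributed, so full contribution is dominant for anyone with s > 1/6.8 = 0.1471 and zero contribution is dominant for anyone below.
Player 1 and Player 10 clear that bar, contributing 9 each; the remaining 8 contribute 0. Total contributed: 18.
Player 2 keeps 9 and receives 6.8 × 18 × 3/44 = 8.35 from the group guarantee fund, for a payoff of 17.35.

17.35 dollars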